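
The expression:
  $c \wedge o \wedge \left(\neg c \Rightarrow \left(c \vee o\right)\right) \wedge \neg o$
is never true.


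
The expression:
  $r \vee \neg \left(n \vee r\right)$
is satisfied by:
  {r: True, n: False}
  {n: False, r: False}
  {n: True, r: True}


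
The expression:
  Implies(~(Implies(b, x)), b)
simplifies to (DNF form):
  True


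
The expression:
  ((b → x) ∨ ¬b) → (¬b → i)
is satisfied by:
  {i: True, b: True}
  {i: True, b: False}
  {b: True, i: False}


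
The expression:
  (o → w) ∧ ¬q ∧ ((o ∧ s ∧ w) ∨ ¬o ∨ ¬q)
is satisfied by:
  {w: True, q: False, o: False}
  {q: False, o: False, w: False}
  {o: True, w: True, q: False}


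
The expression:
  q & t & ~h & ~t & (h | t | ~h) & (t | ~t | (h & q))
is never true.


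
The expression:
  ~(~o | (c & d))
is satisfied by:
  {o: True, c: False, d: False}
  {d: True, o: True, c: False}
  {c: True, o: True, d: False}


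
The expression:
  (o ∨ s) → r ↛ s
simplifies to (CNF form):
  ¬s ∧ (r ∨ ¬o)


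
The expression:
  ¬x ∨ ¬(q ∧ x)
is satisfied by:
  {q: False, x: False}
  {x: True, q: False}
  {q: True, x: False}


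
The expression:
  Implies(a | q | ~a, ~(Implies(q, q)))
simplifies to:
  False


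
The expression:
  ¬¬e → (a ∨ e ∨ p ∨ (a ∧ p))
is always true.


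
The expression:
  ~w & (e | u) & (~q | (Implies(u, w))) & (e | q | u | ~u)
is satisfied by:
  {e: True, q: False, u: False, w: False}
  {e: True, u: True, q: False, w: False}
  {u: True, e: False, q: False, w: False}
  {e: True, q: True, u: False, w: False}


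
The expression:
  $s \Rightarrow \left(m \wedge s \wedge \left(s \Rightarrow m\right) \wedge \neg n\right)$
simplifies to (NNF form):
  $\left(m \wedge \neg n\right) \vee \neg s$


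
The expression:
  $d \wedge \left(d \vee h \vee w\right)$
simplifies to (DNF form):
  $d$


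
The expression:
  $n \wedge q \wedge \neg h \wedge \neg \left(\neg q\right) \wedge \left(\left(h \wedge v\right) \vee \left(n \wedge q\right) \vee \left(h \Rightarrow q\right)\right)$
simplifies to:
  $n \wedge q \wedge \neg h$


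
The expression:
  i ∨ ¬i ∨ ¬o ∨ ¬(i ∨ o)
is always true.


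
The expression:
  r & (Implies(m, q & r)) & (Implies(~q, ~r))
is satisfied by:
  {r: True, q: True}


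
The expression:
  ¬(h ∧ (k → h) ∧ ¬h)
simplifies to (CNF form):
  True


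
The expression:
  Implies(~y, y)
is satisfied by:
  {y: True}


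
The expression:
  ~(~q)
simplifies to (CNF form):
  q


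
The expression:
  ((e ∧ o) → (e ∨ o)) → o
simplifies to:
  o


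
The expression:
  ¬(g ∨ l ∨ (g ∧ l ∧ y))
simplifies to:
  ¬g ∧ ¬l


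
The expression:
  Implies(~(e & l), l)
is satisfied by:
  {l: True}


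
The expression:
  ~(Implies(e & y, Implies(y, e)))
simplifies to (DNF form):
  False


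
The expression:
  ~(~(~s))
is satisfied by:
  {s: False}


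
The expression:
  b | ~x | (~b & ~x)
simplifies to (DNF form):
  b | ~x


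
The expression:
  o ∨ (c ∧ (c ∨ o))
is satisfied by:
  {o: True, c: True}
  {o: True, c: False}
  {c: True, o: False}


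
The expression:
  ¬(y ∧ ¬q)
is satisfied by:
  {q: True, y: False}
  {y: False, q: False}
  {y: True, q: True}


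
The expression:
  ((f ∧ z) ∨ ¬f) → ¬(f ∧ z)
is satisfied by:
  {z: False, f: False}
  {f: True, z: False}
  {z: True, f: False}


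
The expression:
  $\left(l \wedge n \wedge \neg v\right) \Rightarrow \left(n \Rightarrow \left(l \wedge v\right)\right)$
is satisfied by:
  {v: True, l: False, n: False}
  {l: False, n: False, v: False}
  {n: True, v: True, l: False}
  {n: True, l: False, v: False}
  {v: True, l: True, n: False}
  {l: True, v: False, n: False}
  {n: True, l: True, v: True}


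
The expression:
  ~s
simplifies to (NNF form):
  ~s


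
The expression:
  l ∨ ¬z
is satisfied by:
  {l: True, z: False}
  {z: False, l: False}
  {z: True, l: True}


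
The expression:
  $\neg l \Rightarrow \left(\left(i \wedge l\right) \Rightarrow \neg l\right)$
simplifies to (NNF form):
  $\text{True}$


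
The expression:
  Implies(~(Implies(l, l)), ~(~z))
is always true.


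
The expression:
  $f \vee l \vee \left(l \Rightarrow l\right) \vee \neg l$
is always true.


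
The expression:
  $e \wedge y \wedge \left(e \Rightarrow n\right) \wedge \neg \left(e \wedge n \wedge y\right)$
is never true.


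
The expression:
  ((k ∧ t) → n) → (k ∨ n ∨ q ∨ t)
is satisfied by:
  {q: True, t: True, n: True, k: True}
  {q: True, t: True, n: True, k: False}
  {q: True, t: True, k: True, n: False}
  {q: True, t: True, k: False, n: False}
  {q: True, n: True, k: True, t: False}
  {q: True, n: True, k: False, t: False}
  {q: True, n: False, k: True, t: False}
  {q: True, n: False, k: False, t: False}
  {t: True, n: True, k: True, q: False}
  {t: True, n: True, k: False, q: False}
  {t: True, k: True, n: False, q: False}
  {t: True, k: False, n: False, q: False}
  {n: True, k: True, t: False, q: False}
  {n: True, t: False, k: False, q: False}
  {k: True, t: False, n: False, q: False}


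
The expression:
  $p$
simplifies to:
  $p$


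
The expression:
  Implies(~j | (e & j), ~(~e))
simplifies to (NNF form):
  e | j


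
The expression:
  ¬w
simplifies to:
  ¬w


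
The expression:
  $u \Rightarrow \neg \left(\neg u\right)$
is always true.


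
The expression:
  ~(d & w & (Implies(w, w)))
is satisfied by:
  {w: False, d: False}
  {d: True, w: False}
  {w: True, d: False}


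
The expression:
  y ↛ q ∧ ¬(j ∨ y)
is never true.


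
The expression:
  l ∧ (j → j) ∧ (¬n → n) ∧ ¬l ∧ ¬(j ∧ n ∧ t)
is never true.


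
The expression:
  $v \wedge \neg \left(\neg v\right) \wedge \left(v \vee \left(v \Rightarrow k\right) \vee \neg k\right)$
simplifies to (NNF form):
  $v$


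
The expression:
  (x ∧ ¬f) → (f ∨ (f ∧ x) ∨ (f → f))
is always true.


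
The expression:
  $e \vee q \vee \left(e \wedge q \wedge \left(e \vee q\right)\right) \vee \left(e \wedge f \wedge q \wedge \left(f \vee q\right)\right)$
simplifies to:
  $e \vee q$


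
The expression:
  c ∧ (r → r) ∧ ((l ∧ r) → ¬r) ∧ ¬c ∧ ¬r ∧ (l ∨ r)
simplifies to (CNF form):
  False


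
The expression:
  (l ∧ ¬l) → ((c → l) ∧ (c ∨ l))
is always true.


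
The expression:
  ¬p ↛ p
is always true.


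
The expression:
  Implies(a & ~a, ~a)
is always true.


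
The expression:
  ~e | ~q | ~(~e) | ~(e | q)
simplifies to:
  True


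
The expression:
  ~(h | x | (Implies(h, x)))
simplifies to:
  False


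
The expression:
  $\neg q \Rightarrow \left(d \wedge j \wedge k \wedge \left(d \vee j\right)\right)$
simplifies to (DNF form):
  $q \vee \left(d \wedge j \wedge k\right)$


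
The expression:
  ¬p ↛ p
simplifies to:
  True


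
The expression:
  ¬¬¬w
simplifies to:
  ¬w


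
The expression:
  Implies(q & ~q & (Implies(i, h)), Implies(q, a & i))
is always true.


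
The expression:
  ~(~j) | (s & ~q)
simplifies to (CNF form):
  (j | s) & (j | ~q)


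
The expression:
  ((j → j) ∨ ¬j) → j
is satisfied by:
  {j: True}


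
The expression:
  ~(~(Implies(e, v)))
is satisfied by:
  {v: True, e: False}
  {e: False, v: False}
  {e: True, v: True}


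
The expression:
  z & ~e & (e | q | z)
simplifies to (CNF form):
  z & ~e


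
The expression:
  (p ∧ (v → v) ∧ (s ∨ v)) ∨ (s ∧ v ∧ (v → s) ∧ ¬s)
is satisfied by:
  {p: True, v: True, s: True}
  {p: True, v: True, s: False}
  {p: True, s: True, v: False}


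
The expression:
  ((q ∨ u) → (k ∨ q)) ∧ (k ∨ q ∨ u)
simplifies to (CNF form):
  k ∨ q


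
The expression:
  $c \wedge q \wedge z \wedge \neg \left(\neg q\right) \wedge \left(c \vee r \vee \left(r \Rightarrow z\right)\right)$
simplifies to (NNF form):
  $c \wedge q \wedge z$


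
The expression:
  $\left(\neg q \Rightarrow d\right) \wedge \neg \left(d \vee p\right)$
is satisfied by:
  {q: True, d: False, p: False}


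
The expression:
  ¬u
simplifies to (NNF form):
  ¬u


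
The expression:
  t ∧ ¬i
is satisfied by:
  {t: True, i: False}


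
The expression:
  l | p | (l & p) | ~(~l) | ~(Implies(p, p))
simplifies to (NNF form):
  l | p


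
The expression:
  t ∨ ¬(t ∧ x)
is always true.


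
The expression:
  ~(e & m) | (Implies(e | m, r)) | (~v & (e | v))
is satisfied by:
  {r: True, m: False, e: False, v: False}
  {v: False, m: False, r: False, e: False}
  {v: True, r: True, m: False, e: False}
  {v: True, m: False, r: False, e: False}
  {e: True, r: True, v: False, m: False}
  {e: True, v: False, m: False, r: False}
  {e: True, v: True, r: True, m: False}
  {e: True, v: True, m: False, r: False}
  {r: True, m: True, e: False, v: False}
  {m: True, e: False, r: False, v: False}
  {v: True, m: True, r: True, e: False}
  {v: True, m: True, e: False, r: False}
  {r: True, m: True, e: True, v: False}
  {m: True, e: True, v: False, r: False}
  {v: True, m: True, e: True, r: True}


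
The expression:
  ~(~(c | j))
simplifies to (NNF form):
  c | j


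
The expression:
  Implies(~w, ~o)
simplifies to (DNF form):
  w | ~o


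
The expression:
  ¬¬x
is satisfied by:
  {x: True}


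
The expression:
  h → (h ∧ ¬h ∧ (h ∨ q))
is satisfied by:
  {h: False}


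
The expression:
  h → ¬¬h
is always true.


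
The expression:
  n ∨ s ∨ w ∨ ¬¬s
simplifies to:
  n ∨ s ∨ w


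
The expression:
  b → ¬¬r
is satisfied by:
  {r: True, b: False}
  {b: False, r: False}
  {b: True, r: True}


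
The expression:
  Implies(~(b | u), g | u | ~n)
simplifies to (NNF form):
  b | g | u | ~n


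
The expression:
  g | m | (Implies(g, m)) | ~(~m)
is always true.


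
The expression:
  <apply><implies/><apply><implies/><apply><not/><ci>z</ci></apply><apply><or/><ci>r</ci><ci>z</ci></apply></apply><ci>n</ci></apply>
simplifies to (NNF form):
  <apply><or/><ci>n</ci><apply><and/><apply><not/><ci>r</ci></apply><apply><not/><ci>z</ci></apply></apply></apply>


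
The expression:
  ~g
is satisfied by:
  {g: False}


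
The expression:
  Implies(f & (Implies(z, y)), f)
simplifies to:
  True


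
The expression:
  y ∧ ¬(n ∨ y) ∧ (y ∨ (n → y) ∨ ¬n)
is never true.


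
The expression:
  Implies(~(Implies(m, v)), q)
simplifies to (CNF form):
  q | v | ~m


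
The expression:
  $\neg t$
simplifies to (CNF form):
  $\neg t$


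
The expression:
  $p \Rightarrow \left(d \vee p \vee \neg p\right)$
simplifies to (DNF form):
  $\text{True}$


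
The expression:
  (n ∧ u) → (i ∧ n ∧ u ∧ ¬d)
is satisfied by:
  {i: True, d: False, u: False, n: False}
  {i: False, d: False, u: False, n: False}
  {i: True, d: True, u: False, n: False}
  {d: True, i: False, u: False, n: False}
  {i: True, n: True, d: False, u: False}
  {n: True, i: False, d: False, u: False}
  {i: True, n: True, d: True, u: False}
  {n: True, d: True, i: False, u: False}
  {u: True, i: True, n: False, d: False}
  {u: True, n: False, d: False, i: False}
  {i: True, u: True, d: True, n: False}
  {u: True, d: True, n: False, i: False}
  {i: True, u: True, n: True, d: False}


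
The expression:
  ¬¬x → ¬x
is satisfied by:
  {x: False}


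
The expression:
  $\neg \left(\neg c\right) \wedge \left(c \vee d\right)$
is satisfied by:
  {c: True}


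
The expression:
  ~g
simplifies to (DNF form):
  ~g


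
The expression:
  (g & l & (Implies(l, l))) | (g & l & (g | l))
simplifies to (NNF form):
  g & l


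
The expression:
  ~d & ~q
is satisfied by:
  {q: False, d: False}


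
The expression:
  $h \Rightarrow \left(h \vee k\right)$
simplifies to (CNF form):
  $\text{True}$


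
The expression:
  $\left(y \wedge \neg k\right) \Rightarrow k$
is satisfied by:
  {k: True, y: False}
  {y: False, k: False}
  {y: True, k: True}


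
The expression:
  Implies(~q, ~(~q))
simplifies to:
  q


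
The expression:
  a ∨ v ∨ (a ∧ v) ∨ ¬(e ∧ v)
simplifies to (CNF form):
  True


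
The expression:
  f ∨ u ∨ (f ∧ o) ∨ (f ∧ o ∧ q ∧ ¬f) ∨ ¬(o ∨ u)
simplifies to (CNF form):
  f ∨ u ∨ ¬o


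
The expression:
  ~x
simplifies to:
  ~x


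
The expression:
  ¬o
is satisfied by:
  {o: False}


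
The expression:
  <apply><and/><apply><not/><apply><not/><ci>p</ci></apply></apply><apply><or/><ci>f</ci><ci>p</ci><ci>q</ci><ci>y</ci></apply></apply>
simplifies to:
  <ci>p</ci>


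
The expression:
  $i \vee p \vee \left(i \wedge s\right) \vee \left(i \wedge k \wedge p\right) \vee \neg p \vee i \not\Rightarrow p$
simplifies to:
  $\text{True}$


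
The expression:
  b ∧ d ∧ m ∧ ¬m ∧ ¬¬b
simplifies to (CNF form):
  False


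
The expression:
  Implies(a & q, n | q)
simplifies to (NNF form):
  True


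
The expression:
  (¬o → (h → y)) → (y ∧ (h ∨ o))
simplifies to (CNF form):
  (h ∨ o) ∧ (h ∨ y) ∧ (o ∨ ¬o) ∧ (y ∨ ¬o)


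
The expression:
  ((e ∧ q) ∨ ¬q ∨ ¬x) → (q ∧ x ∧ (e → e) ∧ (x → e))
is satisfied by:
  {x: True, q: True}


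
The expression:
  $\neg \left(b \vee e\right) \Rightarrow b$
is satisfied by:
  {b: True, e: True}
  {b: True, e: False}
  {e: True, b: False}


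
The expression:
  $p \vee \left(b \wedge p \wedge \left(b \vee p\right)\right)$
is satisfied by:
  {p: True}


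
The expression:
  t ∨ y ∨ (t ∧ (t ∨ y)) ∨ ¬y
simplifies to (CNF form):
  True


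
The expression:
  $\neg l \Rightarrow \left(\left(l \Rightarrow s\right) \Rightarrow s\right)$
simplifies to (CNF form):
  $l \vee s$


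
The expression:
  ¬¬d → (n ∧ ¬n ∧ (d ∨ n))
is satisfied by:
  {d: False}


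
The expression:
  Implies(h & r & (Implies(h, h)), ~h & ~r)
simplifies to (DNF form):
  ~h | ~r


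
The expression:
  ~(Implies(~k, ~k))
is never true.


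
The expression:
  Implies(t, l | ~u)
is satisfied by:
  {l: True, u: False, t: False}
  {u: False, t: False, l: False}
  {l: True, t: True, u: False}
  {t: True, u: False, l: False}
  {l: True, u: True, t: False}
  {u: True, l: False, t: False}
  {l: True, t: True, u: True}


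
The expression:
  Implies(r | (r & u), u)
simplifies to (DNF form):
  u | ~r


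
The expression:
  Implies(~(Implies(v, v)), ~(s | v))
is always true.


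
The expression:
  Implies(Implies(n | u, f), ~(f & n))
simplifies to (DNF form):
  ~f | ~n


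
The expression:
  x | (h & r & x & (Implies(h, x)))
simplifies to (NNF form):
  x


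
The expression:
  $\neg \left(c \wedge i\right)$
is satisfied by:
  {c: False, i: False}
  {i: True, c: False}
  {c: True, i: False}


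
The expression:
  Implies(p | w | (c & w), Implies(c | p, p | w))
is always true.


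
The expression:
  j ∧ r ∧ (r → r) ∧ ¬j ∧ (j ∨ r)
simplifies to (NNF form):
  False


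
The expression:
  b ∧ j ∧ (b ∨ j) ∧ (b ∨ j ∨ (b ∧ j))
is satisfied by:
  {j: True, b: True}


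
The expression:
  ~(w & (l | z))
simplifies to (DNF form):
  ~w | (~l & ~z)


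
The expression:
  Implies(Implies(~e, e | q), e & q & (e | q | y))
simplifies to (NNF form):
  (e & q) | (~e & ~q)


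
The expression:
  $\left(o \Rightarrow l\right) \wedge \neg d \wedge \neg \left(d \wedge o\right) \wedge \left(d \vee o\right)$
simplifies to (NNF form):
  $l \wedge o \wedge \neg d$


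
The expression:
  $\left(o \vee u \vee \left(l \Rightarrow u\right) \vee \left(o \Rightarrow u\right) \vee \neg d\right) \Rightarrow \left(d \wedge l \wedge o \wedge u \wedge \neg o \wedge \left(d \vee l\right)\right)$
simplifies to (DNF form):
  $\text{False}$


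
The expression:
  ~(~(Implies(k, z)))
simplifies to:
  z | ~k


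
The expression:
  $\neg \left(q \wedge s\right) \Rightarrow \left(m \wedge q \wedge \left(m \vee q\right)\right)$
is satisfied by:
  {m: True, s: True, q: True}
  {m: True, q: True, s: False}
  {s: True, q: True, m: False}


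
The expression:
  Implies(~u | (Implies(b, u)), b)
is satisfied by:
  {b: True}


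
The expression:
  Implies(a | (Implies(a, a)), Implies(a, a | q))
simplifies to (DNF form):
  True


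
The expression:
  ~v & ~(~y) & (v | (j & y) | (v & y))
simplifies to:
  j & y & ~v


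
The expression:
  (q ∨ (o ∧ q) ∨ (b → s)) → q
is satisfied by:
  {b: True, q: True, s: False}
  {q: True, s: False, b: False}
  {b: True, q: True, s: True}
  {q: True, s: True, b: False}
  {b: True, s: False, q: False}


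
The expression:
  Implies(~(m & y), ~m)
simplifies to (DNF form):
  y | ~m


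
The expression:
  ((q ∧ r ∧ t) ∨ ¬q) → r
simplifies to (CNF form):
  q ∨ r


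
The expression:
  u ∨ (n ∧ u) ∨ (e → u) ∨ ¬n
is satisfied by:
  {u: True, e: False, n: False}
  {e: False, n: False, u: False}
  {n: True, u: True, e: False}
  {n: True, e: False, u: False}
  {u: True, e: True, n: False}
  {e: True, u: False, n: False}
  {n: True, e: True, u: True}


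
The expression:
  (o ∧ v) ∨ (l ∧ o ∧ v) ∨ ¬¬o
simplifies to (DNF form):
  o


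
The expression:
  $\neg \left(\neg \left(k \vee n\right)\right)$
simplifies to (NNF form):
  $k \vee n$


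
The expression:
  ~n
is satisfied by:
  {n: False}


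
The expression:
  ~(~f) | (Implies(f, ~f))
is always true.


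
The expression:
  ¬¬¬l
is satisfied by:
  {l: False}


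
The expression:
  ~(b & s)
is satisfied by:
  {s: False, b: False}
  {b: True, s: False}
  {s: True, b: False}


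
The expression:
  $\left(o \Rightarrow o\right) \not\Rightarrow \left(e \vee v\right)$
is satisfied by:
  {v: False, e: False}


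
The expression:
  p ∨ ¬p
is always true.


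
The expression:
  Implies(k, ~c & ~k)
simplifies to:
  ~k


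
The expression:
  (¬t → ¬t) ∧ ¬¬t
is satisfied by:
  {t: True}


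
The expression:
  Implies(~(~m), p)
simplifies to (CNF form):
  p | ~m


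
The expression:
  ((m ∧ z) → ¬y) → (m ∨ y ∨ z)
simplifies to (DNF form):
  m ∨ y ∨ z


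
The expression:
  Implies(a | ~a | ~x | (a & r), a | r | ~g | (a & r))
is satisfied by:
  {r: True, a: True, g: False}
  {r: True, g: False, a: False}
  {a: True, g: False, r: False}
  {a: False, g: False, r: False}
  {r: True, a: True, g: True}
  {r: True, g: True, a: False}
  {a: True, g: True, r: False}


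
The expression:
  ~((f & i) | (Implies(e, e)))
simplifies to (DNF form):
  False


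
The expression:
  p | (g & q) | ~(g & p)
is always true.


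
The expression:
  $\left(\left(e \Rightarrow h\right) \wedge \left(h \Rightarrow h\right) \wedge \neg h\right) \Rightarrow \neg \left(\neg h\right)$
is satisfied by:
  {e: True, h: True}
  {e: True, h: False}
  {h: True, e: False}


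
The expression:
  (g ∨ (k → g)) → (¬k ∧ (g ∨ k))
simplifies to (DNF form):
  (g ∧ ¬k) ∨ (k ∧ ¬g)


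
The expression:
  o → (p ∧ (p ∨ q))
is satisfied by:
  {p: True, o: False}
  {o: False, p: False}
  {o: True, p: True}


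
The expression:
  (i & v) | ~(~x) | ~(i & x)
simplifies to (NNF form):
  True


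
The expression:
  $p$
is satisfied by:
  {p: True}


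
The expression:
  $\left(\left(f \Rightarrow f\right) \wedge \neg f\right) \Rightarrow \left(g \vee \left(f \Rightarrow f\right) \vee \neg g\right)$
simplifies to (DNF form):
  $\text{True}$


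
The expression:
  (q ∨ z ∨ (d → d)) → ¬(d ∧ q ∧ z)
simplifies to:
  ¬d ∨ ¬q ∨ ¬z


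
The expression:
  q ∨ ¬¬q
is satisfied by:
  {q: True}


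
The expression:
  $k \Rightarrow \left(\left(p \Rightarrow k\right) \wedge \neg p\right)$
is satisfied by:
  {p: False, k: False}
  {k: True, p: False}
  {p: True, k: False}


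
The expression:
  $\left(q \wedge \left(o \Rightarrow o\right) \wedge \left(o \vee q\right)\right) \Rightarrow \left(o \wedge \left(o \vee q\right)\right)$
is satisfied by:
  {o: True, q: False}
  {q: False, o: False}
  {q: True, o: True}


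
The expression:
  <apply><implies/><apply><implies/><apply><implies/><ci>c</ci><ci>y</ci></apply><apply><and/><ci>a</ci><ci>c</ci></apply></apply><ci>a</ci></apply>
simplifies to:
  <apply><or/><ci>a</ci><ci>y</ci><apply><not/><ci>c</ci></apply></apply>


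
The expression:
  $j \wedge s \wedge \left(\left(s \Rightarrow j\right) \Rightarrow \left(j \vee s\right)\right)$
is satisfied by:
  {j: True, s: True}


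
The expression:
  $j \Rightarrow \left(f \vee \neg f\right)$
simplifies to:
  $\text{True}$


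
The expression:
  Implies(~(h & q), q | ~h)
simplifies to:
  q | ~h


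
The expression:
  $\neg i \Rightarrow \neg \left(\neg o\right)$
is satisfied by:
  {i: True, o: True}
  {i: True, o: False}
  {o: True, i: False}


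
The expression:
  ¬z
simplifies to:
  ¬z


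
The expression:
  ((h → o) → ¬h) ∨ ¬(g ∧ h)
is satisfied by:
  {h: False, o: False, g: False}
  {g: True, h: False, o: False}
  {o: True, h: False, g: False}
  {g: True, o: True, h: False}
  {h: True, g: False, o: False}
  {g: True, h: True, o: False}
  {o: True, h: True, g: False}


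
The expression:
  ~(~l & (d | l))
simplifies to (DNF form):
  l | ~d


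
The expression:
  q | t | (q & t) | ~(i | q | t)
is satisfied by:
  {t: True, q: True, i: False}
  {t: True, q: False, i: False}
  {q: True, t: False, i: False}
  {t: False, q: False, i: False}
  {t: True, i: True, q: True}
  {t: True, i: True, q: False}
  {i: True, q: True, t: False}


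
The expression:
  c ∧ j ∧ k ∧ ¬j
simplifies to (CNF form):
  False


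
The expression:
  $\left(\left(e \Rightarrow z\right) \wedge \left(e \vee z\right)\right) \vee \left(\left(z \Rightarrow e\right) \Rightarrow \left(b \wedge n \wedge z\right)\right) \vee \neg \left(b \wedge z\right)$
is always true.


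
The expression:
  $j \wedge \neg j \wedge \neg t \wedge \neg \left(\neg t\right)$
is never true.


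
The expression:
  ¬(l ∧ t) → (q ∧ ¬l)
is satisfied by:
  {q: True, t: True, l: False}
  {q: True, t: False, l: False}
  {q: True, l: True, t: True}
  {l: True, t: True, q: False}


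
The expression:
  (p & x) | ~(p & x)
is always true.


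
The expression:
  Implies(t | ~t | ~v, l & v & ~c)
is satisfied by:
  {v: True, l: True, c: False}


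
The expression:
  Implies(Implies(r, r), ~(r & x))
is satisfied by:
  {x: False, r: False}
  {r: True, x: False}
  {x: True, r: False}


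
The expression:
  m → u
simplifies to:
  u ∨ ¬m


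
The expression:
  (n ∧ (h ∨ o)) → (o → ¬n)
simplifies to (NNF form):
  ¬n ∨ ¬o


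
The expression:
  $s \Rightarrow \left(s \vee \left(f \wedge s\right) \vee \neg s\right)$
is always true.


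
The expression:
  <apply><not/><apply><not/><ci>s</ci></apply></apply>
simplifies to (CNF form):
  <ci>s</ci>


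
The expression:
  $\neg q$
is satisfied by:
  {q: False}


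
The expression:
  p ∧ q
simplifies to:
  p ∧ q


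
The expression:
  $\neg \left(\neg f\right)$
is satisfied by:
  {f: True}


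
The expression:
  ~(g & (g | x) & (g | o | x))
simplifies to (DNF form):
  ~g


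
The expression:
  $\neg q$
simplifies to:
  $\neg q$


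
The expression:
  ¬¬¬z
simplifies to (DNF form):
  ¬z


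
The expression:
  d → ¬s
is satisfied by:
  {s: False, d: False}
  {d: True, s: False}
  {s: True, d: False}


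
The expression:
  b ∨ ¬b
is always true.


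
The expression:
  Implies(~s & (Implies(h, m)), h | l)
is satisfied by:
  {s: True, l: True, h: True}
  {s: True, l: True, h: False}
  {s: True, h: True, l: False}
  {s: True, h: False, l: False}
  {l: True, h: True, s: False}
  {l: True, h: False, s: False}
  {h: True, l: False, s: False}


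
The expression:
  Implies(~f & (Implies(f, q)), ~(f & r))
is always true.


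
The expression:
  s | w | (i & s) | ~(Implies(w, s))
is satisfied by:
  {s: True, w: True}
  {s: True, w: False}
  {w: True, s: False}


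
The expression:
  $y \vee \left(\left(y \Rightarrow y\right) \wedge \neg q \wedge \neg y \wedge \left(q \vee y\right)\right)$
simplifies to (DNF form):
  $y$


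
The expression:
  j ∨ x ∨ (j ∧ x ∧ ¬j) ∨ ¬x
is always true.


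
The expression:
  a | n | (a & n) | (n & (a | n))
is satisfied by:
  {n: True, a: True}
  {n: True, a: False}
  {a: True, n: False}


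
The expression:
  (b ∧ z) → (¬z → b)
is always true.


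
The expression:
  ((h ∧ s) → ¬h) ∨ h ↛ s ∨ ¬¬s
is always true.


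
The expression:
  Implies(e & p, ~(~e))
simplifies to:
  True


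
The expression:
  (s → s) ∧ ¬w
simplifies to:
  ¬w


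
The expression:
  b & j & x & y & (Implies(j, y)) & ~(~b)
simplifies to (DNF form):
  b & j & x & y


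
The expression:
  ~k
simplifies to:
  ~k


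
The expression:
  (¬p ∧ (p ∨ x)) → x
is always true.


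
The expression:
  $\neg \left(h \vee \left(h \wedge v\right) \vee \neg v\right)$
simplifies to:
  $v \wedge \neg h$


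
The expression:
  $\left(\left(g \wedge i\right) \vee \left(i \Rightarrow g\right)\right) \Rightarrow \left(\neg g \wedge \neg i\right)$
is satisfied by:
  {g: False}


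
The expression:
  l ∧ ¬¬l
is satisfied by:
  {l: True}


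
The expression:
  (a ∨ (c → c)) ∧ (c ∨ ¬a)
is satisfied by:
  {c: True, a: False}
  {a: False, c: False}
  {a: True, c: True}


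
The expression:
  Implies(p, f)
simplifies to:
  f | ~p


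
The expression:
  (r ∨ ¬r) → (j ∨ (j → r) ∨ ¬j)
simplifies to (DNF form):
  True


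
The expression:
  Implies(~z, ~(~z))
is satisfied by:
  {z: True}


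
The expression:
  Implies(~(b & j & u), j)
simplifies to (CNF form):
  j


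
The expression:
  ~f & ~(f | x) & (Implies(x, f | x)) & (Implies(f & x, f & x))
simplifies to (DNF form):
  ~f & ~x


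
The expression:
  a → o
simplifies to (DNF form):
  o ∨ ¬a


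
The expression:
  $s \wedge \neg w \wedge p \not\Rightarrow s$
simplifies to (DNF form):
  $\text{False}$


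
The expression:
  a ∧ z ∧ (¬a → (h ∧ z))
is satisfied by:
  {a: True, z: True}


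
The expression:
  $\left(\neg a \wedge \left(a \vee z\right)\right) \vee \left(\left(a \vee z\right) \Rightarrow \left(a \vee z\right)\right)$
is always true.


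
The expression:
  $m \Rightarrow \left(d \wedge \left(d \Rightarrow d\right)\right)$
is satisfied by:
  {d: True, m: False}
  {m: False, d: False}
  {m: True, d: True}


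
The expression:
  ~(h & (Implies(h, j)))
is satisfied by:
  {h: False, j: False}
  {j: True, h: False}
  {h: True, j: False}


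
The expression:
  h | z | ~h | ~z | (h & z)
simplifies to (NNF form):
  True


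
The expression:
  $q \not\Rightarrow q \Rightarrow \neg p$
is always true.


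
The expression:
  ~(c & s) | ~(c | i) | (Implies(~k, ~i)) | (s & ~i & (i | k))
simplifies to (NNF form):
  k | ~c | ~i | ~s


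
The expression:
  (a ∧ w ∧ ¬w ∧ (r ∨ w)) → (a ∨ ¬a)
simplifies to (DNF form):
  True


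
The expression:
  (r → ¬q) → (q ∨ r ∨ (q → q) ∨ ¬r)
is always true.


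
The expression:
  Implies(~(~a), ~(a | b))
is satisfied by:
  {a: False}


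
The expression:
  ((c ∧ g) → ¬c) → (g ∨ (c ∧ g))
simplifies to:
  g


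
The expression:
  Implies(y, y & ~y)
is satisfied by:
  {y: False}


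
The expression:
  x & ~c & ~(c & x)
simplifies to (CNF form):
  x & ~c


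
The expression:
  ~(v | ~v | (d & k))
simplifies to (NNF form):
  False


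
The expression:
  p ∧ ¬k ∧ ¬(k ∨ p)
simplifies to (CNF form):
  False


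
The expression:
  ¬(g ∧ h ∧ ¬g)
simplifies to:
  True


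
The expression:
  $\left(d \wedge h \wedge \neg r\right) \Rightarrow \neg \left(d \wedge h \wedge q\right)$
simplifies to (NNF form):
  $r \vee \neg d \vee \neg h \vee \neg q$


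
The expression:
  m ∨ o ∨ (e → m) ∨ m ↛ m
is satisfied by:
  {o: True, m: True, e: False}
  {o: True, e: False, m: False}
  {m: True, e: False, o: False}
  {m: False, e: False, o: False}
  {o: True, m: True, e: True}
  {o: True, e: True, m: False}
  {m: True, e: True, o: False}


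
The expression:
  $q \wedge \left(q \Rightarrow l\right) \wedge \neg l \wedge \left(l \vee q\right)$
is never true.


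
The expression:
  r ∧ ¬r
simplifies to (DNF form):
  False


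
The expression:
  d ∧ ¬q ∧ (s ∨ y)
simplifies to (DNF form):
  (d ∧ s ∧ ¬q) ∨ (d ∧ y ∧ ¬q)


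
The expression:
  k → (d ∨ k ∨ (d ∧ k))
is always true.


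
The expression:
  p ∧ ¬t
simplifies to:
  p ∧ ¬t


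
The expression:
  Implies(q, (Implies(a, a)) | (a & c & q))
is always true.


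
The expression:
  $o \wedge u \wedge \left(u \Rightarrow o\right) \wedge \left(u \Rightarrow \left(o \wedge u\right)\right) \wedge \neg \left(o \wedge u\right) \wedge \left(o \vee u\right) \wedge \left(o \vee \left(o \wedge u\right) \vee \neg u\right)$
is never true.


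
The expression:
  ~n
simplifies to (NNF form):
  ~n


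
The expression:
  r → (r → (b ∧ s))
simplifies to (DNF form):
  (b ∧ s) ∨ ¬r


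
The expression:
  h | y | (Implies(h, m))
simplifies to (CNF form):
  True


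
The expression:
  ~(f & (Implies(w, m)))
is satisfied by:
  {w: True, f: False, m: False}
  {w: False, f: False, m: False}
  {m: True, w: True, f: False}
  {m: True, w: False, f: False}
  {f: True, w: True, m: False}


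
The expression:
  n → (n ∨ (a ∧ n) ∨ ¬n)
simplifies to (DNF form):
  True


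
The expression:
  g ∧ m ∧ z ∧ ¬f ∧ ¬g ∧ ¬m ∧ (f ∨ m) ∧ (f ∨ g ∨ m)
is never true.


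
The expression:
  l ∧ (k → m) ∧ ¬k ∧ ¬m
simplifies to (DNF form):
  l ∧ ¬k ∧ ¬m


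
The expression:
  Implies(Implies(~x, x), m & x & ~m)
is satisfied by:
  {x: False}


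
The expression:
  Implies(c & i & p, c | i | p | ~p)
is always true.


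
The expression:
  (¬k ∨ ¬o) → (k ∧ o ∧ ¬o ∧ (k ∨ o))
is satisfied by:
  {o: True, k: True}


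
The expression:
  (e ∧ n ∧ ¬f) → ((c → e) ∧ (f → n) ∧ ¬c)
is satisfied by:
  {f: True, c: False, n: False, e: False}
  {f: False, c: False, n: False, e: False}
  {e: True, f: True, c: False, n: False}
  {e: True, f: False, c: False, n: False}
  {n: True, f: True, c: False, e: False}
  {n: True, f: False, c: False, e: False}
  {e: True, n: True, f: True, c: False}
  {e: True, n: True, f: False, c: False}
  {c: True, f: True, e: False, n: False}
  {c: True, f: False, e: False, n: False}
  {e: True, c: True, f: True, n: False}
  {e: True, c: True, f: False, n: False}
  {n: True, c: True, f: True, e: False}
  {n: True, c: True, f: False, e: False}
  {n: True, c: True, e: True, f: True}


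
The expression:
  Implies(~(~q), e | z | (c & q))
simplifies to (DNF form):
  c | e | z | ~q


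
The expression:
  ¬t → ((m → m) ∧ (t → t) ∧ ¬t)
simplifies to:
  True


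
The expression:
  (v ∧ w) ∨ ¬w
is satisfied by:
  {v: True, w: False}
  {w: False, v: False}
  {w: True, v: True}


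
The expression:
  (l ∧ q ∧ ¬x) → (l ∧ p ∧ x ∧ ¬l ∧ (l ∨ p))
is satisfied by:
  {x: True, l: False, q: False}
  {l: False, q: False, x: False}
  {x: True, q: True, l: False}
  {q: True, l: False, x: False}
  {x: True, l: True, q: False}
  {l: True, x: False, q: False}
  {x: True, q: True, l: True}


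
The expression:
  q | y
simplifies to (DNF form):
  q | y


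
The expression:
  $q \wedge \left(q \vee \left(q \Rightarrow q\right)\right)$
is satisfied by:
  {q: True}


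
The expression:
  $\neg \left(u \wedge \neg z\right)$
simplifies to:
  $z \vee \neg u$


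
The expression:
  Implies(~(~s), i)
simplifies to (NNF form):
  i | ~s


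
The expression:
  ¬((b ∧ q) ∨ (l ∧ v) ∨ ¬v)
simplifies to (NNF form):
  v ∧ ¬l ∧ (¬b ∨ ¬q)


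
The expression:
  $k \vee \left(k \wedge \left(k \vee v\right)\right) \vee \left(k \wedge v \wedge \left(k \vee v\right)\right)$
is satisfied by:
  {k: True}


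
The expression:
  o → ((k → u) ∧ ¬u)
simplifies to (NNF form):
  (¬k ∧ ¬u) ∨ ¬o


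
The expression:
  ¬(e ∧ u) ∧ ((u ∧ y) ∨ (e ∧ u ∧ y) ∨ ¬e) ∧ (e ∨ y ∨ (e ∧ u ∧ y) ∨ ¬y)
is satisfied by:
  {e: False}


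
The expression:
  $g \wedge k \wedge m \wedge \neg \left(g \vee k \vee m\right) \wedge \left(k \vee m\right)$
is never true.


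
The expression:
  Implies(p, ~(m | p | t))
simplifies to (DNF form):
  ~p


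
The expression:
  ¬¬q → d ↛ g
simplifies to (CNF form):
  (d ∨ ¬q) ∧ (¬g ∨ ¬q)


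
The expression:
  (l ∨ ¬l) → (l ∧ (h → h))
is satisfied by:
  {l: True}


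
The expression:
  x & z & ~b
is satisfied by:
  {z: True, x: True, b: False}


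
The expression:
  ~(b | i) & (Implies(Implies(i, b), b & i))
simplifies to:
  False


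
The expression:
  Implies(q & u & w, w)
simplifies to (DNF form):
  True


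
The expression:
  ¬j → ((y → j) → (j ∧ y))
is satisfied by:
  {y: True, j: True}
  {y: True, j: False}
  {j: True, y: False}


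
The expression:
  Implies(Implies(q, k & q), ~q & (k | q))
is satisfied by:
  {k: True, q: False}
  {q: True, k: False}


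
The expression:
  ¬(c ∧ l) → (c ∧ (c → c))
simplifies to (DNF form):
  c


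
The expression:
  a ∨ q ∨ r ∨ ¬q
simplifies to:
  True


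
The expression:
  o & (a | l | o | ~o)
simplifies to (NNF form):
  o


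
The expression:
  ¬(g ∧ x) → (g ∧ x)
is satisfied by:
  {x: True, g: True}


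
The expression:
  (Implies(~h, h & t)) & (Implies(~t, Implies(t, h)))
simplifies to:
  h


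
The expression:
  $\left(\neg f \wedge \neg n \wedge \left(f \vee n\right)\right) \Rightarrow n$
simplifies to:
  $\text{True}$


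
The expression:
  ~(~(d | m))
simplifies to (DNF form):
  d | m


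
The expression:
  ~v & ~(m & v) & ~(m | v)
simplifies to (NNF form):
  ~m & ~v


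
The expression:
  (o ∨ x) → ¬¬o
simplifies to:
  o ∨ ¬x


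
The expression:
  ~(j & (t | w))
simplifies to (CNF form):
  (~j | ~t) & (~j | ~w)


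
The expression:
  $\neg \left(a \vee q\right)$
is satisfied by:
  {q: False, a: False}


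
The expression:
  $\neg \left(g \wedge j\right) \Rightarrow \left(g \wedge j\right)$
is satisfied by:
  {j: True, g: True}


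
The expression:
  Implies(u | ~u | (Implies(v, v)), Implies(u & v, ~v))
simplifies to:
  ~u | ~v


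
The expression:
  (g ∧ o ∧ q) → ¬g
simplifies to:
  ¬g ∨ ¬o ∨ ¬q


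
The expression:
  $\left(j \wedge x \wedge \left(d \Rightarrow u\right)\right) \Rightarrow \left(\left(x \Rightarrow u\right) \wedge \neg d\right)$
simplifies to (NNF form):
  $\left(d \wedge \neg u\right) \vee \left(u \wedge \neg d\right) \vee \neg j \vee \neg x$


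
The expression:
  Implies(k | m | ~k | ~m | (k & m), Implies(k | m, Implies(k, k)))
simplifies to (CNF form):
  True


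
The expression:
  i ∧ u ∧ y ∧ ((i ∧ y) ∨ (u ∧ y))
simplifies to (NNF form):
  i ∧ u ∧ y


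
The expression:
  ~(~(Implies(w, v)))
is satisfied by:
  {v: True, w: False}
  {w: False, v: False}
  {w: True, v: True}


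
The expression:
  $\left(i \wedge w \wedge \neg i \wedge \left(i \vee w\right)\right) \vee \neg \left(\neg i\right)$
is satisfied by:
  {i: True}


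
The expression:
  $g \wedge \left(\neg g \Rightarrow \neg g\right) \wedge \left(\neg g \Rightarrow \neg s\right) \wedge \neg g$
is never true.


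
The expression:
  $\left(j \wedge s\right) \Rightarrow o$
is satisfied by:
  {o: True, s: False, j: False}
  {s: False, j: False, o: False}
  {j: True, o: True, s: False}
  {j: True, s: False, o: False}
  {o: True, s: True, j: False}
  {s: True, o: False, j: False}
  {j: True, s: True, o: True}


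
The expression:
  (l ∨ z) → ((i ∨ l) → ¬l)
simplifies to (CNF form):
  ¬l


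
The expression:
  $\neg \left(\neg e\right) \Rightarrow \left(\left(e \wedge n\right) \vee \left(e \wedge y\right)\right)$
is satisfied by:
  {n: True, y: True, e: False}
  {n: True, e: False, y: False}
  {y: True, e: False, n: False}
  {y: False, e: False, n: False}
  {n: True, y: True, e: True}
  {n: True, e: True, y: False}
  {y: True, e: True, n: False}


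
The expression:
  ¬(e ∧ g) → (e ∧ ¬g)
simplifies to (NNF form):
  e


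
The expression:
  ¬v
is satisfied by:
  {v: False}


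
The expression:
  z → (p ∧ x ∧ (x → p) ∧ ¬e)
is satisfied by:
  {p: True, x: True, e: False, z: False}
  {p: True, x: False, e: False, z: False}
  {x: True, p: False, e: False, z: False}
  {p: False, x: False, e: False, z: False}
  {p: True, e: True, x: True, z: False}
  {p: True, e: True, x: False, z: False}
  {e: True, x: True, p: False, z: False}
  {e: True, x: False, p: False, z: False}
  {z: True, p: True, e: False, x: True}


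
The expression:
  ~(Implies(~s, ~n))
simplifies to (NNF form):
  n & ~s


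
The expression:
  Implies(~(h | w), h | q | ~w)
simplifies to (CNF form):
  True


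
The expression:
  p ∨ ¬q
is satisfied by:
  {p: True, q: False}
  {q: False, p: False}
  {q: True, p: True}


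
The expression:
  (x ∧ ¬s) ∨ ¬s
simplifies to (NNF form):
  ¬s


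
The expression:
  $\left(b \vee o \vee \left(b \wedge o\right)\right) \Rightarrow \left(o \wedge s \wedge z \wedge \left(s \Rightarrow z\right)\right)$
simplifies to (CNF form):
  $\left(o \vee \neg b\right) \wedge \left(s \vee \neg o\right) \wedge \left(z \vee \neg o\right)$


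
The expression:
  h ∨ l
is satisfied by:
  {l: True, h: True}
  {l: True, h: False}
  {h: True, l: False}


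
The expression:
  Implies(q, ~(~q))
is always true.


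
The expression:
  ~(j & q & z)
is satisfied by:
  {q: False, z: False, j: False}
  {j: True, q: False, z: False}
  {z: True, q: False, j: False}
  {j: True, z: True, q: False}
  {q: True, j: False, z: False}
  {j: True, q: True, z: False}
  {z: True, q: True, j: False}


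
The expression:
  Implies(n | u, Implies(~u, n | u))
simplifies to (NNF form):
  True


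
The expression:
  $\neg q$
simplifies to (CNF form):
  $\neg q$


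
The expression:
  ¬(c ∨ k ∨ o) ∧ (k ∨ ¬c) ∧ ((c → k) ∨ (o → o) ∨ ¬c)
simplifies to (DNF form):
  ¬c ∧ ¬k ∧ ¬o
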